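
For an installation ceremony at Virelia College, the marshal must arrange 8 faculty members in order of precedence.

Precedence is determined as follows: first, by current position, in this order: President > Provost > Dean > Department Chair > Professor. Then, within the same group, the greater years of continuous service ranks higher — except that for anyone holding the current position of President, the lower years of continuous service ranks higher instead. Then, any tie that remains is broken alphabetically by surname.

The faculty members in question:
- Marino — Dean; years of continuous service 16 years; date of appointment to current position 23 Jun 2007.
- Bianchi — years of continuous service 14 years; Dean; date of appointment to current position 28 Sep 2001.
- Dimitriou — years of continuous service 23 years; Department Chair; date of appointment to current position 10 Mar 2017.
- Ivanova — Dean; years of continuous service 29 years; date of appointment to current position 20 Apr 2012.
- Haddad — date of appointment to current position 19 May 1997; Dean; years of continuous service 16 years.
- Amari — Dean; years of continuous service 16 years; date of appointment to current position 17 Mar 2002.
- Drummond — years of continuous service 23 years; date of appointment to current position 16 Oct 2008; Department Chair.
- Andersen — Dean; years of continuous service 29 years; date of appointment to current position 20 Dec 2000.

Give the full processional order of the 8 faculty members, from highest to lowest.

By current position: Andersen, Ivanova, Amari, Haddad, Marino and Bianchi (Dean); then Dimitriou and Drummond (Department Chair).
Among Andersen, Ivanova, Amari, Haddad, Marino and Bianchi, by years of continuous service (higher first): Andersen and Ivanova (29 years) before Amari, Haddad and Marino (16 years) before Bianchi (14 years).
Among Andersen and Ivanova, alphabetically by surname: Andersen before Ivanova.
Among Amari, Haddad and Marino, alphabetically by surname: Amari before Haddad before Marino.
Dimitriou and Drummond both have years of continuous service 23 years, so the next rule applies.
Among Dimitriou and Drummond, alphabetically by surname: Dimitriou before Drummond.
Full order: Andersen, Ivanova, Amari, Haddad, Marino, Bianchi, Dimitriou, Drummond.

Andersen, Ivanova, Amari, Haddad, Marino, Bianchi, Dimitriou, Drummond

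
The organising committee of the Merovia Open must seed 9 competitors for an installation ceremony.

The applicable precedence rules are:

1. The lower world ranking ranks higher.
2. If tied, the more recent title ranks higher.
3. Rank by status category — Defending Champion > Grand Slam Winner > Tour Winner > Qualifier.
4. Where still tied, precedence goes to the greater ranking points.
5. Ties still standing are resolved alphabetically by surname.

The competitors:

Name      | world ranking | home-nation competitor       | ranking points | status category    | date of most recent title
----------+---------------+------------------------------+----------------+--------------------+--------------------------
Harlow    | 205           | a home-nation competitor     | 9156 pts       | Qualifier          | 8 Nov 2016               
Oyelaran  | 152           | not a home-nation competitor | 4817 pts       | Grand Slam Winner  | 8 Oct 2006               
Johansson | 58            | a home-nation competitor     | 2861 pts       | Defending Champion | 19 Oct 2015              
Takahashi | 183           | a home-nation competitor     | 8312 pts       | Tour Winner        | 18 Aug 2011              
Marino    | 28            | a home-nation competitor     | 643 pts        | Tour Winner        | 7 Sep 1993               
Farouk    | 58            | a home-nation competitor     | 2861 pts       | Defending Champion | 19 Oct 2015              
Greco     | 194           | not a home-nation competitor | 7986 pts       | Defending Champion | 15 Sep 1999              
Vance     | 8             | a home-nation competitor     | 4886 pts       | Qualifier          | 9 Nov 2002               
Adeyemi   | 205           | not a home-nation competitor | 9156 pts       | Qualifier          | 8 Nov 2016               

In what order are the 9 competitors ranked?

Vance, Marino, Farouk, Johansson, Oyelaran, Takahashi, Greco, Adeyemi, Harlow

By world ranking (lower first): Vance (8); then Marino (28); then Farouk and Johansson (both 58); then Oyelaran (152); then Takahashi (183); then Greco (194); then Adeyemi and Harlow (both 205).
Farouk and Johansson both have date of most recent title 19 Oct 2015, so the next rule applies.
Farouk and Johansson are each Defending Champion, so the next rule applies.
Farouk and Johansson both have ranking points 2861 pts, so the next rule applies.
Among Farouk and Johansson, alphabetically by surname: Farouk before Johansson.
Adeyemi and Harlow both have date of most recent title 8 Nov 2016, so the next rule applies.
Adeyemi and Harlow are each Qualifier, so the next rule applies.
Adeyemi and Harlow both have ranking points 9156 pts, so the next rule applies.
Among Adeyemi and Harlow, alphabetically by surname: Adeyemi before Harlow.
Full order: Vance, Marino, Farouk, Johansson, Oyelaran, Takahashi, Greco, Adeyemi, Harlow.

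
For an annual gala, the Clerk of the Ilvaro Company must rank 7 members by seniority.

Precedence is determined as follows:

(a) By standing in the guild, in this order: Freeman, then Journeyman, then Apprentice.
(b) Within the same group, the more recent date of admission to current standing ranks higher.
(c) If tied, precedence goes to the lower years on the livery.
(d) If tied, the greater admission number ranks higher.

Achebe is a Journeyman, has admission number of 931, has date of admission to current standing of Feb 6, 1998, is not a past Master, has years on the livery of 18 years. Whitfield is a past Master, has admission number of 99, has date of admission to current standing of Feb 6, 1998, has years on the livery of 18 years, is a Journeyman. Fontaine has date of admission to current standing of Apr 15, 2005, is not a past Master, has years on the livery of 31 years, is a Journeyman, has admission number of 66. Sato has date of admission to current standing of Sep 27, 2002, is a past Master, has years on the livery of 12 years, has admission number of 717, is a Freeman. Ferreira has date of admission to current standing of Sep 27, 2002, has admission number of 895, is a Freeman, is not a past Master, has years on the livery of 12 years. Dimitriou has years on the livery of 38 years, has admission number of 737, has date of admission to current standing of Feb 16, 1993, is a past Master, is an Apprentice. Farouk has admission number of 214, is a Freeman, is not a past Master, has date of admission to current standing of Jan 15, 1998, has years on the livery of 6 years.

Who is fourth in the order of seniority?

By standing in the guild: Ferreira, Sato and Farouk (Freeman); then Fontaine, Achebe and Whitfield (Journeyman); then Dimitriou (Apprentice).
Among Ferreira, Sato and Farouk, by date of admission to current standing (later first): Ferreira and Sato (Sep 27, 2002) before Farouk (Jan 15, 1998).
Ferreira and Sato both have years on the livery 12 years, so the next rule applies.
Among Ferreira and Sato, by admission number (higher first): Ferreira (895) before Sato (717).
Among Fontaine, Achebe and Whitfield, by date of admission to current standing (later first): Fontaine (Apr 15, 2005) before Achebe and Whitfield (Feb 6, 1998).
Achebe and Whitfield both have years on the livery 18 years, so the next rule applies.
Among Achebe and Whitfield, by admission number (higher first): Achebe (931) before Whitfield (99).
Order: Ferreira, Sato, Farouk, Fontaine, Achebe, Whitfield, Dimitriou.

Fontaine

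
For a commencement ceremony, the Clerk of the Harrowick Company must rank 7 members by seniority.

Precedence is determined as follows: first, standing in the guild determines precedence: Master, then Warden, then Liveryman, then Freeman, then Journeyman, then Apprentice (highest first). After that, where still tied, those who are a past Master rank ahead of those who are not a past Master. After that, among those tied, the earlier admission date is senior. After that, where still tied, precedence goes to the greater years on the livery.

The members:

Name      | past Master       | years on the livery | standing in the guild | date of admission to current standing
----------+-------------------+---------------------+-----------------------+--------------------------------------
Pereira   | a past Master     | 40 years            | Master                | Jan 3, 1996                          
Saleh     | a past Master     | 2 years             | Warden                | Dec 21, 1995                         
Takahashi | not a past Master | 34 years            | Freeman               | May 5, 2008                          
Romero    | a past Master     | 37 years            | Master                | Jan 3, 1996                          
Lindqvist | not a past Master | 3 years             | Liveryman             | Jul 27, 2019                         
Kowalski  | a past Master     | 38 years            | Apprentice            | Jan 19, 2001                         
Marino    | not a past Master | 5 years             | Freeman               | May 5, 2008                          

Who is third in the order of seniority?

By standing in the guild: Pereira and Romero (Master); then Saleh (Warden); then Lindqvist (Liveryman); then Takahashi and Marino (Freeman); then Kowalski (Apprentice).
Pereira and Romero are each a past Master, so the next rule applies.
Pereira and Romero both have date of admission to current standing Jan 3, 1996, so the next rule applies.
Among Pereira and Romero, by years on the livery (higher first): Pereira (40 years) before Romero (37 years).
Takahashi and Marino are each not a past Master, so the next rule applies.
Takahashi and Marino both have date of admission to current standing May 5, 2008, so the next rule applies.
Among Takahashi and Marino, by years on the livery (higher first): Takahashi (34 years) before Marino (5 years).
Order: Pereira, Romero, Saleh, Lindqvist, Takahashi, Marino, Kowalski.

Saleh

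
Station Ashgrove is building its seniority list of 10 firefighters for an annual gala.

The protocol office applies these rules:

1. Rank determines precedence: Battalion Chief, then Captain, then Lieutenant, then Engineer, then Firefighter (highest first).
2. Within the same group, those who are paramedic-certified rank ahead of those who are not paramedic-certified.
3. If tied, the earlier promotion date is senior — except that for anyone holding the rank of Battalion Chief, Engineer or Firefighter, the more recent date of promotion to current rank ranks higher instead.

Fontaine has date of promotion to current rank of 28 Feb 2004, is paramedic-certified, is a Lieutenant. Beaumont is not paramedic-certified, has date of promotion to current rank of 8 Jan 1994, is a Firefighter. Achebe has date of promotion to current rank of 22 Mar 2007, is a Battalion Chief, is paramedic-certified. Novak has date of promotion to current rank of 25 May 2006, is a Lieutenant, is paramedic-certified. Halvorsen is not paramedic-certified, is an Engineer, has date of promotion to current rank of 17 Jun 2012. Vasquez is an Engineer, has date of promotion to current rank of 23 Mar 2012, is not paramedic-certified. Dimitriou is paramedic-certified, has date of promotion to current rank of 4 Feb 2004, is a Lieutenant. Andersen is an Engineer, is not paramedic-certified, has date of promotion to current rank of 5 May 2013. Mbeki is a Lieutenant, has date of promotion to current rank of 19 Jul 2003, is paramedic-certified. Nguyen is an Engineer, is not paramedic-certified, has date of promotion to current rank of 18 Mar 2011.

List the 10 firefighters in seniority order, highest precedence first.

Achebe, Mbeki, Dimitriou, Fontaine, Novak, Andersen, Halvorsen, Vasquez, Nguyen, Beaumont

By rank: Achebe (Battalion Chief); then Mbeki, Dimitriou, Fontaine and Novak (Lieutenant); then Andersen, Halvorsen, Vasquez and Nguyen (Engineer); then Beaumont (Firefighter).
Mbeki, Dimitriou, Fontaine and Novak are each paramedic-certified, so the next rule applies.
Among Mbeki, Dimitriou, Fontaine and Novak, by date of promotion to current rank (earlier first): Mbeki (19 Jul 2003) before Dimitriou (4 Feb 2004) before Fontaine (28 Feb 2004) before Novak (25 May 2006).
Andersen, Halvorsen, Vasquez and Nguyen are each not paramedic-certified, so the next rule applies.
Among Andersen, Halvorsen, Vasquez and Nguyen, by date of promotion to current rank (later first) (reversed rule for this group): Andersen (5 May 2013) before Halvorsen (17 Jun 2012) before Vasquez (23 Mar 2012) before Nguyen (18 Mar 2011).
Full order: Achebe, Mbeki, Dimitriou, Fontaine, Novak, Andersen, Halvorsen, Vasquez, Nguyen, Beaumont.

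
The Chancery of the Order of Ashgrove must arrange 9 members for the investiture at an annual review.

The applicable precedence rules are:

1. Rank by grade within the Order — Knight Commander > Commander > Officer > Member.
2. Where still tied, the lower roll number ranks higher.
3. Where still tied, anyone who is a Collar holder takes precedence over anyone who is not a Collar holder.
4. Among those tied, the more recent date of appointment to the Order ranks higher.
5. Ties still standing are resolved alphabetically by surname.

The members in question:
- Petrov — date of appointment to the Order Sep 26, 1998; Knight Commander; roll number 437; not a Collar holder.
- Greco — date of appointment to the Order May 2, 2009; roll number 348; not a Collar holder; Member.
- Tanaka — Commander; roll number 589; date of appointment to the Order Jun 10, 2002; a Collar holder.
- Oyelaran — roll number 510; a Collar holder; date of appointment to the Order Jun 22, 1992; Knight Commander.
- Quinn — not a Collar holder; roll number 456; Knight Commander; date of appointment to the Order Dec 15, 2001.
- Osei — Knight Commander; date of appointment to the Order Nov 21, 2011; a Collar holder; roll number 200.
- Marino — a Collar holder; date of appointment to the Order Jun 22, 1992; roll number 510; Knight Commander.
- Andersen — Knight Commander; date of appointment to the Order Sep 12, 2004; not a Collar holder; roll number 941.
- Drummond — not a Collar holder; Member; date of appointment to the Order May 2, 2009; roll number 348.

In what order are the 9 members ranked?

By grade within the Order: Osei, Petrov, Quinn, Marino, Oyelaran and Andersen (Knight Commander); then Tanaka (Commander); then Drummond and Greco (Member).
Among Osei, Petrov, Quinn, Marino, Oyelaran and Andersen, by roll number (lower first): Osei (200) before Petrov (437) before Quinn (456) before Marino and Oyelaran (510) before Andersen (941).
Marino and Oyelaran are each a Collar holder, so the next rule applies.
Marino and Oyelaran both have date of appointment to the Order Jun 22, 1992, so the next rule applies.
Among Marino and Oyelaran, alphabetically by surname: Marino before Oyelaran.
Drummond and Greco both have roll number 348, so the next rule applies.
Drummond and Greco are each not a Collar holder, so the next rule applies.
Drummond and Greco both have date of appointment to the Order May 2, 2009, so the next rule applies.
Among Drummond and Greco, alphabetically by surname: Drummond before Greco.
Full order: Osei, Petrov, Quinn, Marino, Oyelaran, Andersen, Tanaka, Drummond, Greco.

Osei, Petrov, Quinn, Marino, Oyelaran, Andersen, Tanaka, Drummond, Greco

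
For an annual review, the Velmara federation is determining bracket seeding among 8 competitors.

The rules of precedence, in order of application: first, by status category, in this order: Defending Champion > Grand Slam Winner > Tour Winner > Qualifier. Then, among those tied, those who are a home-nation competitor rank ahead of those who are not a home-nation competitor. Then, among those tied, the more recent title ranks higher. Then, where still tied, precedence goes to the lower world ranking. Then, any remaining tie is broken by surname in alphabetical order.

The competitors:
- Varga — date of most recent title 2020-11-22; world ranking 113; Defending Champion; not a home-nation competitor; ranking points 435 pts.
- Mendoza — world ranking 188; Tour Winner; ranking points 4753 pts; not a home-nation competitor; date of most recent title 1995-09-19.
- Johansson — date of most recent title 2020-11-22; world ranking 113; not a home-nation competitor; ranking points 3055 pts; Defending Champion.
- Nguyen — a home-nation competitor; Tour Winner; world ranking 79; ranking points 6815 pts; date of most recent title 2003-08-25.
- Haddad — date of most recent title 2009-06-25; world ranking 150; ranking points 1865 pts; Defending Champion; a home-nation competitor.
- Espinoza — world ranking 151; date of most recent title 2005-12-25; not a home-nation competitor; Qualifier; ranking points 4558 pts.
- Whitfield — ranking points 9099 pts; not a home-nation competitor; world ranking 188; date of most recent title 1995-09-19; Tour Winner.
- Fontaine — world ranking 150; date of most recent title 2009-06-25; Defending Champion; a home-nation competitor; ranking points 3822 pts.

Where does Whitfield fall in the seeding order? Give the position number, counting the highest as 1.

7

By status category: Fontaine, Haddad, Johansson and Varga (Defending Champion); then Nguyen, Mendoza and Whitfield (Tour Winner); then Espinoza (Qualifier).
Among Fontaine, Haddad, Johansson and Varga, a home-nation competitor before not a home-nation competitor: Fontaine and Haddad (a home-nation competitor) before Johansson and Varga (not a home-nation competitor).
Fontaine and Haddad both have date of most recent title 2009-06-25, so the next rule applies.
Fontaine and Haddad both have world ranking 150, so the next rule applies.
Among Fontaine and Haddad, alphabetically by surname: Fontaine before Haddad.
Johansson and Varga both have date of most recent title 2020-11-22, so the next rule applies.
Johansson and Varga both have world ranking 113, so the next rule applies.
Among Johansson and Varga, alphabetically by surname: Johansson before Varga.
Among Nguyen, Mendoza and Whitfield, a home-nation competitor before not a home-nation competitor: Nguyen (a home-nation competitor) before Mendoza and Whitfield (not a home-nation competitor).
Mendoza and Whitfield both have date of most recent title 1995-09-19, so the next rule applies.
Mendoza and Whitfield both have world ranking 188, so the next rule applies.
Among Mendoza and Whitfield, alphabetically by surname: Mendoza before Whitfield.
Order: Fontaine, Haddad, Johansson, Varga, Nguyen, Mendoza, Whitfield, Espinoza. So position 7.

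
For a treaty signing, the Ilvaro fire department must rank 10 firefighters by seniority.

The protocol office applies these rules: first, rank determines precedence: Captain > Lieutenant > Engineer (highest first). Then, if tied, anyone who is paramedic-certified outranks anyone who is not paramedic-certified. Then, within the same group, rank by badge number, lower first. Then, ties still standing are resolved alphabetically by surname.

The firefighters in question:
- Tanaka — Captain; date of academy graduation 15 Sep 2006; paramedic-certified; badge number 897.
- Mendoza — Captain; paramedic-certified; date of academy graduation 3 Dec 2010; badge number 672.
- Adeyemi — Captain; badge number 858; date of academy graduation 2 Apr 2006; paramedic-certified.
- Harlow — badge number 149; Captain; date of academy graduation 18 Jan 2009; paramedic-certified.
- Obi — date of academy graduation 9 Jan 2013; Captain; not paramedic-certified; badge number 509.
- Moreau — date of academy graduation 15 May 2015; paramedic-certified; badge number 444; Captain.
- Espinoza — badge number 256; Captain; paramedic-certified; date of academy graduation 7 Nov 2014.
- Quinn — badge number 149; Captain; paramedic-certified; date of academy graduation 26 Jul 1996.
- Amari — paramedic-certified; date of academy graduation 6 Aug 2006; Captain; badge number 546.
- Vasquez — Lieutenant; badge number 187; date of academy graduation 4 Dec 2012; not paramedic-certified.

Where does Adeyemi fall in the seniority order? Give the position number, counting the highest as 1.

7

By rank: Harlow, Quinn, Espinoza, Moreau, Amari, Mendoza, Adeyemi, Tanaka and Obi (Captain); then Vasquez (Lieutenant).
Among Harlow, Quinn, Espinoza, Moreau, Amari, Mendoza, Adeyemi, Tanaka and Obi, paramedic-certified before not paramedic-certified: Harlow, Quinn, Espinoza, Moreau, Amari, Mendoza, Adeyemi and Tanaka (paramedic-certified) before Obi (not paramedic-certified).
Among Harlow, Quinn, Espinoza, Moreau, Amari, Mendoza, Adeyemi and Tanaka, by badge number (lower first): Harlow and Quinn (149) before Espinoza (256) before Moreau (444) before Amari (546) before Mendoza (672) before Adeyemi (858) before Tanaka (897).
Among Harlow and Quinn, alphabetically by surname: Harlow before Quinn.
Order: Harlow, Quinn, Espinoza, Moreau, Amari, Mendoza, Adeyemi, Tanaka, Obi, Vasquez. So position 7.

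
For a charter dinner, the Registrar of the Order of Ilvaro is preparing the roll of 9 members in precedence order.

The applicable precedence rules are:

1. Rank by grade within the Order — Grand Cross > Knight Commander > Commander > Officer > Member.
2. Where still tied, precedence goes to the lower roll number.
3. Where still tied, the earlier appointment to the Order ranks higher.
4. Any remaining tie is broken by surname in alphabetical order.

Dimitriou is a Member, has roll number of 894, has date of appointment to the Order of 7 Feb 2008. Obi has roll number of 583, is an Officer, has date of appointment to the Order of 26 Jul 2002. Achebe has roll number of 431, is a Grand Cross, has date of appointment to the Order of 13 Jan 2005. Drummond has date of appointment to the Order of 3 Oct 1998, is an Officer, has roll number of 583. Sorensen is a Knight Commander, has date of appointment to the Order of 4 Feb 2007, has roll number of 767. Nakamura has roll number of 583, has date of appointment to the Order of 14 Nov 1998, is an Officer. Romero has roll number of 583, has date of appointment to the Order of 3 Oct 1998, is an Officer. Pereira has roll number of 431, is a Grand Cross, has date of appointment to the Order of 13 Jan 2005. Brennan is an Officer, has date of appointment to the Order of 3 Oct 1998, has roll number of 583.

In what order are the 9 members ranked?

By grade within the Order: Achebe and Pereira (Grand Cross); then Sorensen (Knight Commander); then Brennan, Drummond, Romero, Nakamura and Obi (Officer); then Dimitriou (Member).
Achebe and Pereira both have roll number 431, so the next rule applies.
Achebe and Pereira both have date of appointment to the Order 13 Jan 2005, so the next rule applies.
Among Achebe and Pereira, alphabetically by surname: Achebe before Pereira.
Brennan, Drummond, Romero, Nakamura and Obi all have roll number 583, so the next rule applies.
Among Brennan, Drummond, Romero, Nakamura and Obi, by date of appointment to the Order (earlier first): Brennan, Drummond and Romero (3 Oct 1998) before Nakamura (14 Nov 1998) before Obi (26 Jul 2002).
Among Brennan, Drummond and Romero, alphabetically by surname: Brennan before Drummond before Romero.
Full order: Achebe, Pereira, Sorensen, Brennan, Drummond, Romero, Nakamura, Obi, Dimitriou.

Achebe, Pereira, Sorensen, Brennan, Drummond, Romero, Nakamura, Obi, Dimitriou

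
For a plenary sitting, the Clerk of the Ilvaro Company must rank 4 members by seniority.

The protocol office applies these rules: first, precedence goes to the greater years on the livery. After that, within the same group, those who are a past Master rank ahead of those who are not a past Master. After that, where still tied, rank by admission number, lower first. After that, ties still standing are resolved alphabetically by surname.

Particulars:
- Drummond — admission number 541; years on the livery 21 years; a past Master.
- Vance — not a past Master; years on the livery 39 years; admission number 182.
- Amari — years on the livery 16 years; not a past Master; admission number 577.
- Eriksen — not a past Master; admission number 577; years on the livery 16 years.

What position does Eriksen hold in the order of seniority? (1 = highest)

By years on the livery (higher first): Vance (39 years); then Drummond (21 years); then Amari and Eriksen (both 16 years).
Amari and Eriksen are each not a past Master, so the next rule applies.
Amari and Eriksen both have admission number 577, so the next rule applies.
Among Amari and Eriksen, alphabetically by surname: Amari before Eriksen.
Order: Vance, Drummond, Amari, Eriksen. So position 4.

4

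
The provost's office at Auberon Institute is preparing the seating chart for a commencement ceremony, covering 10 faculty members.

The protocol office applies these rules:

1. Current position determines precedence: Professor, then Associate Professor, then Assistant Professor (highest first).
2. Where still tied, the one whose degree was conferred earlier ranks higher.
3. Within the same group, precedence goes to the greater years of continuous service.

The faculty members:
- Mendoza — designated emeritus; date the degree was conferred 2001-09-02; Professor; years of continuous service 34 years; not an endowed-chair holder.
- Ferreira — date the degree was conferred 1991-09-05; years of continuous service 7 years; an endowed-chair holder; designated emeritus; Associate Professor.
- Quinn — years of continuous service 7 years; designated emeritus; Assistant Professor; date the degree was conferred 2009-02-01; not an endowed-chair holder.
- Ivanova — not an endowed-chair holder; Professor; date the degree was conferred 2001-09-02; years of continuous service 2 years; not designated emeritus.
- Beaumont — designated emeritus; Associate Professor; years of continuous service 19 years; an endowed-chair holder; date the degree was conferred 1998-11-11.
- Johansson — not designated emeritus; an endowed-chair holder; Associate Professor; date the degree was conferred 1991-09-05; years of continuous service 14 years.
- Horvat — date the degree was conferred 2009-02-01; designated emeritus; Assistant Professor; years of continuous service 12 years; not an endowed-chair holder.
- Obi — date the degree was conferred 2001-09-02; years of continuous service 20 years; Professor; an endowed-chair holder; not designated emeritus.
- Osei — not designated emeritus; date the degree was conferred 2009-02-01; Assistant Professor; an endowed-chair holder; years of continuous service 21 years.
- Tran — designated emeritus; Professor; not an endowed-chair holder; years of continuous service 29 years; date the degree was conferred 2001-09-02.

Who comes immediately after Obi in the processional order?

Ivanova

By current position: Mendoza, Tran, Obi and Ivanova (Professor); then Johansson, Ferreira and Beaumont (Associate Professor); then Osei, Horvat and Quinn (Assistant Professor).
Mendoza, Tran, Obi and Ivanova all have date the degree was conferred 2001-09-02, so the next rule applies.
Among Mendoza, Tran, Obi and Ivanova, by years of continuous service (higher first): Mendoza (34 years) before Tran (29 years) before Obi (20 years) before Ivanova (2 years).
Among Johansson, Ferreira and Beaumont, by date the degree was conferred (earlier first): Johansson and Ferreira (1991-09-05) before Beaumont (1998-11-11).
Among Johansson and Ferreira, by years of continuous service (higher first): Johansson (14 years) before Ferreira (7 years).
Osei, Horvat and Quinn all have date the degree was conferred 2009-02-01, so the next rule applies.
Among Osei, Horvat and Quinn, by years of continuous service (higher first): Osei (21 years) before Horvat (12 years) before Quinn (7 years).
Order: Mendoza, Tran, Obi, Ivanova, Johansson, Ferreira, Beaumont, Osei, Horvat, Quinn.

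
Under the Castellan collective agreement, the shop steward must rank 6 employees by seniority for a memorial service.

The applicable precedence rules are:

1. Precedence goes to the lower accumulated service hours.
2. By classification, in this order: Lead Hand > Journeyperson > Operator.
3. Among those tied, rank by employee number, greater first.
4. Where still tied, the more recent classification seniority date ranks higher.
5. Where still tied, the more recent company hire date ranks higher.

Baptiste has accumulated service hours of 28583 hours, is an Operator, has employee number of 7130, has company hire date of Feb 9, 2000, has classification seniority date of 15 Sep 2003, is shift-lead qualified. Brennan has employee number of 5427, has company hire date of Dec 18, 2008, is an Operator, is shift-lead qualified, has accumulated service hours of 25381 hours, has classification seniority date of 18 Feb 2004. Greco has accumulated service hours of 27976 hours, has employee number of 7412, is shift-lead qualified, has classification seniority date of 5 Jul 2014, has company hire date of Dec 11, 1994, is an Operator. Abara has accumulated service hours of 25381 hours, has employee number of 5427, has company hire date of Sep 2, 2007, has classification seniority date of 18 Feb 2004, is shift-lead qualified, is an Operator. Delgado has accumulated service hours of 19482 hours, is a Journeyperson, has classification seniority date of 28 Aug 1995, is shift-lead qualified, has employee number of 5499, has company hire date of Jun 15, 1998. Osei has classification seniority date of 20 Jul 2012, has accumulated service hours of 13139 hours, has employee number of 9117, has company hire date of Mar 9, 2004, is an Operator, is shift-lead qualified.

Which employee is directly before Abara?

By accumulated service hours (lower first): Osei (13139 hours); then Delgado (19482 hours); then Brennan and Abara (both 25381 hours); then Greco (27976 hours); then Baptiste (28583 hours).
Brennan and Abara are each Operator, so the next rule applies.
Brennan and Abara both have employee number 5427, so the next rule applies.
Brennan and Abara both have classification seniority date 18 Feb 2004, so the next rule applies.
Among Brennan and Abara, by company hire date (later first): Brennan (Dec 18, 2008) before Abara (Sep 2, 2007).
Order: Osei, Delgado, Brennan, Abara, Greco, Baptiste.

Brennan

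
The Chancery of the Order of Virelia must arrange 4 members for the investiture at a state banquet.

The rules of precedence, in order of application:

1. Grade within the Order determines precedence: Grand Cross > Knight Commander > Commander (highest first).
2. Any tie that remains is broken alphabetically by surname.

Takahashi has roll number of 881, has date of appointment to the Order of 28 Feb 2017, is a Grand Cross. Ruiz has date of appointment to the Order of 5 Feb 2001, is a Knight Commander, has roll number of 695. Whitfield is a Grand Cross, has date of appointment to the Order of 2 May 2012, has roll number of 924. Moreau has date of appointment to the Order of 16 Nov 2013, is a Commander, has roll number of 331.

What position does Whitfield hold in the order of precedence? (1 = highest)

2

By grade within the Order: Takahashi and Whitfield (Grand Cross); then Ruiz (Knight Commander); then Moreau (Commander).
Among Takahashi and Whitfield, alphabetically by surname: Takahashi before Whitfield.
Order: Takahashi, Whitfield, Ruiz, Moreau. So position 2.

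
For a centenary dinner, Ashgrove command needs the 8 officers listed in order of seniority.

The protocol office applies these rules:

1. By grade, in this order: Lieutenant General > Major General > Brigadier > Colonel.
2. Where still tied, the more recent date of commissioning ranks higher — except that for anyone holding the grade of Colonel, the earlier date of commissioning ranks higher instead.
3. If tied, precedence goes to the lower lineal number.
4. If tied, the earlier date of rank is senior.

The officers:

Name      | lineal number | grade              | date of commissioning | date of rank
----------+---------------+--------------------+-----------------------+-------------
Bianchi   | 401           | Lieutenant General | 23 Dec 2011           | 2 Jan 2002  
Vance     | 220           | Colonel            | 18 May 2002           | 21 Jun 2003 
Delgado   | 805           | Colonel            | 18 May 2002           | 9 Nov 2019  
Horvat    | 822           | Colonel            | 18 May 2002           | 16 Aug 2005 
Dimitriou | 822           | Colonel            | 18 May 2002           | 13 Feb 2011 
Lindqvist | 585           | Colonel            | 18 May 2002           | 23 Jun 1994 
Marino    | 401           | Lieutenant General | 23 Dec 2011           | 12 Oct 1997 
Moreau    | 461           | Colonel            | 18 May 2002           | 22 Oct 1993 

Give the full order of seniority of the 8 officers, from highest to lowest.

Marino, Bianchi, Vance, Moreau, Lindqvist, Delgado, Horvat, Dimitriou

By grade: Marino and Bianchi (Lieutenant General); then Vance, Moreau, Lindqvist, Delgado, Horvat and Dimitriou (Colonel).
Marino and Bianchi both have date of commissioning 23 Dec 2011, so the next rule applies.
Marino and Bianchi both have lineal number 401, so the next rule applies.
Among Marino and Bianchi, by date of rank (earlier first): Marino (12 Oct 1997) before Bianchi (2 Jan 2002).
Vance, Moreau, Lindqvist, Delgado, Horvat and Dimitriou all have date of commissioning 18 May 2002, so the next rule applies.
Among Vance, Moreau, Lindqvist, Delgado, Horvat and Dimitriou, by lineal number (lower first): Vance (220) before Moreau (461) before Lindqvist (585) before Delgado (805) before Horvat and Dimitriou (822).
Among Horvat and Dimitriou, by date of rank (earlier first): Horvat (16 Aug 2005) before Dimitriou (13 Feb 2011).
Full order: Marino, Bianchi, Vance, Moreau, Lindqvist, Delgado, Horvat, Dimitriou.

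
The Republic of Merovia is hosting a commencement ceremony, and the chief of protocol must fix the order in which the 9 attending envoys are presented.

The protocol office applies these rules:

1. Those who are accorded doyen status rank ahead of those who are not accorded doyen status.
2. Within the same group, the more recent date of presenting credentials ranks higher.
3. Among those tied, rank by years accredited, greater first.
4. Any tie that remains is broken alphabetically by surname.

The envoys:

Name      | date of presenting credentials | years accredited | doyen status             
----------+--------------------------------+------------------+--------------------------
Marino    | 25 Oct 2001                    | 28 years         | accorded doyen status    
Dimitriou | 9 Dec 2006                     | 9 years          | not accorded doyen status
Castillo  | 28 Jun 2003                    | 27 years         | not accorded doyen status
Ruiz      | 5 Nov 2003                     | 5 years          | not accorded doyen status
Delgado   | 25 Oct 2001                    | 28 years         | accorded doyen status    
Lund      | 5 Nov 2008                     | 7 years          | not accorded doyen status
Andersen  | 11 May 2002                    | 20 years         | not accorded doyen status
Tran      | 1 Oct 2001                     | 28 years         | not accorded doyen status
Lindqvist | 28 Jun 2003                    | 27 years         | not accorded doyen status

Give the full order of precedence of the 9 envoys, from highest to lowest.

By the first rule: Delgado and Marino (both accorded doyen status); then Lund, Dimitriou, Ruiz, Castillo, Lindqvist, Andersen and Tran (each not accorded doyen status).
Delgado and Marino both have date of presenting credentials 25 Oct 2001, so the next rule applies.
Delgado and Marino both have years accredited 28 years, so the next rule applies.
Among Delgado and Marino, alphabetically by surname: Delgado before Marino.
Among Lund, Dimitriou, Ruiz, Castillo, Lindqvist, Andersen and Tran, by date of presenting credentials (later first): Lund (5 Nov 2008) before Dimitriou (9 Dec 2006) before Ruiz (5 Nov 2003) before Castillo and Lindqvist (28 Jun 2003) before Andersen (11 May 2002) before Tran (1 Oct 2001).
Castillo and Lindqvist both have years accredited 27 years, so the next rule applies.
Among Castillo and Lindqvist, alphabetically by surname: Castillo before Lindqvist.
Full order: Delgado, Marino, Lund, Dimitriou, Ruiz, Castillo, Lindqvist, Andersen, Tran.

Delgado, Marino, Lund, Dimitriou, Ruiz, Castillo, Lindqvist, Andersen, Tran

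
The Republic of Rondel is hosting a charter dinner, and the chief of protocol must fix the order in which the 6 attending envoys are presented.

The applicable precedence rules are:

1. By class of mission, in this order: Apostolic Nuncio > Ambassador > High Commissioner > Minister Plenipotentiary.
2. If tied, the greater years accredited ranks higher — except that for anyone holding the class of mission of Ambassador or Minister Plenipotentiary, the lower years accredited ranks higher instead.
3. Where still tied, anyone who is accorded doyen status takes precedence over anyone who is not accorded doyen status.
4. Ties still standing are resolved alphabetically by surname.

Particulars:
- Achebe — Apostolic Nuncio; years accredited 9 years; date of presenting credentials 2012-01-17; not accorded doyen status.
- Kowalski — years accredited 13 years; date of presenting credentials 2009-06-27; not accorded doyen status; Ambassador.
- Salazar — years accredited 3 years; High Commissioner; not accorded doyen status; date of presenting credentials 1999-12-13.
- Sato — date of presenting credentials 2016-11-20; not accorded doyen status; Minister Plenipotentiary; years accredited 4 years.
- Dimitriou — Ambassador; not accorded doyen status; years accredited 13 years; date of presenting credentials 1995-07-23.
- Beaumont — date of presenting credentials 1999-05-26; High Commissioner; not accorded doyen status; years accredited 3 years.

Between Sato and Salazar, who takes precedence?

Salazar

By class of mission: Achebe (Apostolic Nuncio); then Dimitriou and Kowalski (Ambassador); then Beaumont and Salazar (High Commissioner); then Sato (Minister Plenipotentiary).
Dimitriou and Kowalski both have years accredited 13 years, so the next rule applies.
Dimitriou and Kowalski are each not accorded doyen status, so the next rule applies.
Among Dimitriou and Kowalski, alphabetically by surname: Dimitriou before Kowalski.
Beaumont and Salazar both have years accredited 3 years, so the next rule applies.
Beaumont and Salazar are each not accorded doyen status, so the next rule applies.
Among Beaumont and Salazar, alphabetically by surname: Beaumont before Salazar.
So Salazar takes precedence.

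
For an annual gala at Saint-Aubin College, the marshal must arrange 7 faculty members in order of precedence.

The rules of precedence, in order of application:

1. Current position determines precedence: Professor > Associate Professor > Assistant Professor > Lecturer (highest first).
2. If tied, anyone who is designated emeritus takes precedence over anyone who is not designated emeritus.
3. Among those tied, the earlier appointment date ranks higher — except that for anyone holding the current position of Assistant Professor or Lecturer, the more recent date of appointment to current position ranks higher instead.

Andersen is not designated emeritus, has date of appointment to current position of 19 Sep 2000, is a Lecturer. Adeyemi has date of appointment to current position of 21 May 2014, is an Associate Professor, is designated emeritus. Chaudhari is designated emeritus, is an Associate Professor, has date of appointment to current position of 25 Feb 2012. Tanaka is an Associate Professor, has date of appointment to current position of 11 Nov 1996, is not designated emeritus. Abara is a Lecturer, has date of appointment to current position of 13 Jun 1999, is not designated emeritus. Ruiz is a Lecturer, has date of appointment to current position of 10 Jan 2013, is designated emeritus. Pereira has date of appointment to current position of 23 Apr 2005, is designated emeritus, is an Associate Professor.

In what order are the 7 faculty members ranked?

By current position: Pereira, Chaudhari, Adeyemi and Tanaka (Associate Professor); then Ruiz, Andersen and Abara (Lecturer).
Among Pereira, Chaudhari, Adeyemi and Tanaka, designated emeritus before not designated emeritus: Pereira, Chaudhari and Adeyemi (designated emeritus) before Tanaka (not designated emeritus).
Among Pereira, Chaudhari and Adeyemi, by date of appointment to current position (earlier first): Pereira (23 Apr 2005) before Chaudhari (25 Feb 2012) before Adeyemi (21 May 2014).
Among Ruiz, Andersen and Abara, designated emeritus before not designated emeritus: Ruiz (designated emeritus) before Andersen and Abara (not designated emeritus).
Among Andersen and Abara, by date of appointment to current position (later first) (reversed rule for this group): Andersen (19 Sep 2000) before Abara (13 Jun 1999).
Full order: Pereira, Chaudhari, Adeyemi, Tanaka, Ruiz, Andersen, Abara.

Pereira, Chaudhari, Adeyemi, Tanaka, Ruiz, Andersen, Abara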